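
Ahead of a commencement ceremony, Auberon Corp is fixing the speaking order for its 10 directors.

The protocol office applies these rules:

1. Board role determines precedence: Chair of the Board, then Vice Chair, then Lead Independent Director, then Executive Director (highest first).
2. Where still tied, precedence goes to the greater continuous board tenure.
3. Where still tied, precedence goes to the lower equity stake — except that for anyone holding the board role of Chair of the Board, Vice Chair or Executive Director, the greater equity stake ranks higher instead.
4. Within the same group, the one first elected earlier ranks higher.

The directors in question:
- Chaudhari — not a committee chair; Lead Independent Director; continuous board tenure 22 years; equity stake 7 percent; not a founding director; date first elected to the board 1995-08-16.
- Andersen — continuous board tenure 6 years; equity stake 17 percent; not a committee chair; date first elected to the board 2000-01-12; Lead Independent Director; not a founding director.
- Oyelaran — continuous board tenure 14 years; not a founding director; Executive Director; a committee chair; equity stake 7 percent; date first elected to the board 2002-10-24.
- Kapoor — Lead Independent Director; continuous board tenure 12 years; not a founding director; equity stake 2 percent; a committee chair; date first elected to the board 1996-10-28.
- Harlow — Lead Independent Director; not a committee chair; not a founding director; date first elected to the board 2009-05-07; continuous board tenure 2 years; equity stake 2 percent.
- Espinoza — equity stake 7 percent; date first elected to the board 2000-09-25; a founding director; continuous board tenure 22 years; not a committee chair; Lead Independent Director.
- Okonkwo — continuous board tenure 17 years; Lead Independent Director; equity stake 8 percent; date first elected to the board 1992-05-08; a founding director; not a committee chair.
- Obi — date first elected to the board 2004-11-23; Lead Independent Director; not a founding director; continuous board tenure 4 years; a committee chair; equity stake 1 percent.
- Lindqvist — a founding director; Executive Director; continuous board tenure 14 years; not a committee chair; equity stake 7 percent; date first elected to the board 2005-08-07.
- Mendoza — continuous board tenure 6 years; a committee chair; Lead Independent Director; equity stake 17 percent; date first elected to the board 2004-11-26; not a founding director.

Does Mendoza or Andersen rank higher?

Andersen

By board role: Chaudhari, Espinoza, Okonkwo, Kapoor, Andersen, Mendoza, Obi and Harlow (Lead Independent Director); then Oyelaran and Lindqvist (Executive Director).
Among Chaudhari, Espinoza, Okonkwo, Kapoor, Andersen, Mendoza, Obi and Harlow, by continuous board tenure (higher first): Chaudhari and Espinoza (22 years) before Okonkwo (17 years) before Kapoor (12 years) before Andersen and Mendoza (6 years) before Obi (4 years) before Harlow (2 years).
Chaudhari and Espinoza both have equity stake 7 percent, so the next rule applies.
Among Chaudhari and Espinoza, by date first elected to the board (earlier first): Chaudhari (1995-08-16) before Espinoza (2000-09-25).
Andersen and Mendoza both have equity stake 17 percent, so the next rule applies.
Among Andersen and Mendoza, by date first elected to the board (earlier first): Andersen (2000-01-12) before Mendoza (2004-11-26).
Oyelaran and Lindqvist both have continuous board tenure 14 years, so the next rule applies.
Oyelaran and Lindqvist both have equity stake 7 percent, so the next rule applies.
Among Oyelaran and Lindqvist, by date first elected to the board (earlier first): Oyelaran (2002-10-24) before Lindqvist (2005-08-07).
So Andersen takes precedence.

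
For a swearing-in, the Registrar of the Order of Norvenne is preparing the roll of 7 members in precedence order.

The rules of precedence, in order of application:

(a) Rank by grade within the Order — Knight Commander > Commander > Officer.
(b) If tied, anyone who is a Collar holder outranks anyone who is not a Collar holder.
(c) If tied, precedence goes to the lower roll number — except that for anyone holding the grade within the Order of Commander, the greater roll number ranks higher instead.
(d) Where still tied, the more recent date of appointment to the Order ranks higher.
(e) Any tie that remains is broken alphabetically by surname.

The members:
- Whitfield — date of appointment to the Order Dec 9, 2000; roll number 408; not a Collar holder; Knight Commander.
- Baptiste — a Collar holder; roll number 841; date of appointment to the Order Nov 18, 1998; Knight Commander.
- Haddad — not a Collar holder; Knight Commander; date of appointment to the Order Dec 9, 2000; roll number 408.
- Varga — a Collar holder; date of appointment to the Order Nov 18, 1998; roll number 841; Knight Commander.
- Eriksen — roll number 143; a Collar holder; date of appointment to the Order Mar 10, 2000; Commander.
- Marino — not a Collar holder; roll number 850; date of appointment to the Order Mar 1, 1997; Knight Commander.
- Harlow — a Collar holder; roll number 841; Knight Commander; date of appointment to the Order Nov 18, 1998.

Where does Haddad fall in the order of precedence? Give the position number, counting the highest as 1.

By grade within the Order: Baptiste, Harlow, Varga, Haddad, Whitfield and Marino (Knight Commander); then Eriksen (Commander).
Among Baptiste, Harlow, Varga, Haddad, Whitfield and Marino, a Collar holder before not a Collar holder: Baptiste, Harlow and Varga (a Collar holder) before Haddad, Whitfield and Marino (not a Collar holder).
Baptiste, Harlow and Varga all have roll number 841, so the next rule applies.
Baptiste, Harlow and Varga all have date of appointment to the Order Nov 18, 1998, so the next rule applies.
Among Baptiste, Harlow and Varga, alphabetically by surname: Baptiste before Harlow before Varga.
Among Haddad, Whitfield and Marino, by roll number (lower first): Haddad and Whitfield (408) before Marino (850).
Haddad and Whitfield both have date of appointment to the Order Dec 9, 2000, so the next rule applies.
Among Haddad and Whitfield, alphabetically by surname: Haddad before Whitfield.
Order: Baptiste, Harlow, Varga, Haddad, Whitfield, Marino, Eriksen. So position 4.

4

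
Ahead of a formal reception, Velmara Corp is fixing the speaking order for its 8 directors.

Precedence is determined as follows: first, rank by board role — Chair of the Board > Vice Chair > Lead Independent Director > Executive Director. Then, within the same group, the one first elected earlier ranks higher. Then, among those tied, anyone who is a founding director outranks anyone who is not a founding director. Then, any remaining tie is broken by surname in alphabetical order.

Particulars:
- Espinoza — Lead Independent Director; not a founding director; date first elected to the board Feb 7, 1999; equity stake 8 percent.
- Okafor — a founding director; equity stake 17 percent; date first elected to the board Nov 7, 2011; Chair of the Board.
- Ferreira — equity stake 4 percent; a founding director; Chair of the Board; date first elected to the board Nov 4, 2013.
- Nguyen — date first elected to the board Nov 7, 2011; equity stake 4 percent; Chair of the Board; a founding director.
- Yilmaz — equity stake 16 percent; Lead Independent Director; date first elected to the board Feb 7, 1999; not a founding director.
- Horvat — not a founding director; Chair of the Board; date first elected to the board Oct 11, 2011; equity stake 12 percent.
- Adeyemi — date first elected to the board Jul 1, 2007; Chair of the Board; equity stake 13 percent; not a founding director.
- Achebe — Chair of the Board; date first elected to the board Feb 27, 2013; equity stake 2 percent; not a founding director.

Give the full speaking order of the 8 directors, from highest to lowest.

Adeyemi, Horvat, Nguyen, Okafor, Achebe, Ferreira, Espinoza, Yilmaz

By board role: Adeyemi, Horvat, Nguyen, Okafor, Achebe and Ferreira (Chair of the Board); then Espinoza and Yilmaz (Lead Independent Director).
Among Adeyemi, Horvat, Nguyen, Okafor, Achebe and Ferreira, by date first elected to the board (earlier first): Adeyemi (Jul 1, 2007) before Horvat (Oct 11, 2011) before Nguyen and Okafor (Nov 7, 2011) before Achebe (Feb 27, 2013) before Ferreira (Nov 4, 2013).
Nguyen and Okafor are each a founding director, so the next rule applies.
Among Nguyen and Okafor, alphabetically by surname: Nguyen before Okafor.
Espinoza and Yilmaz both have date first elected to the board Feb 7, 1999, so the next rule applies.
Espinoza and Yilmaz are each not a founding director, so the next rule applies.
Among Espinoza and Yilmaz, alphabetically by surname: Espinoza before Yilmaz.
Full order: Adeyemi, Horvat, Nguyen, Okafor, Achebe, Ferreira, Espinoza, Yilmaz.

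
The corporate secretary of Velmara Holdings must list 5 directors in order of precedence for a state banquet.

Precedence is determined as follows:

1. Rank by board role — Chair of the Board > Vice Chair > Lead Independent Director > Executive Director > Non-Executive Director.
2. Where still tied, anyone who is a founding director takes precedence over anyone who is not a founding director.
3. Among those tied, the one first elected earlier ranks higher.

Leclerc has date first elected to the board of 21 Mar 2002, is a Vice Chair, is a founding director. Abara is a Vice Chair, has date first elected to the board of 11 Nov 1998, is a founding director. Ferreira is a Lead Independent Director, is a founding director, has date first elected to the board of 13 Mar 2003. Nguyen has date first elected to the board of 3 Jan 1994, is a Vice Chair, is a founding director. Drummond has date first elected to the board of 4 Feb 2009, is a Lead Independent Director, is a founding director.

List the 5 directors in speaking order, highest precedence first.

By board role: Nguyen, Abara and Leclerc (Vice Chair); then Ferreira and Drummond (Lead Independent Director).
Nguyen, Abara and Leclerc are each a founding director, so the next rule applies.
Among Nguyen, Abara and Leclerc, by date first elected to the board (earlier first): Nguyen (3 Jan 1994) before Abara (11 Nov 1998) before Leclerc (21 Mar 2002).
Ferreira and Drummond are each a founding director, so the next rule applies.
Among Ferreira and Drummond, by date first elected to the board (earlier first): Ferreira (13 Mar 2003) before Drummond (4 Feb 2009).
Full order: Nguyen, Abara, Leclerc, Ferreira, Drummond.

Nguyen, Abara, Leclerc, Ferreira, Drummond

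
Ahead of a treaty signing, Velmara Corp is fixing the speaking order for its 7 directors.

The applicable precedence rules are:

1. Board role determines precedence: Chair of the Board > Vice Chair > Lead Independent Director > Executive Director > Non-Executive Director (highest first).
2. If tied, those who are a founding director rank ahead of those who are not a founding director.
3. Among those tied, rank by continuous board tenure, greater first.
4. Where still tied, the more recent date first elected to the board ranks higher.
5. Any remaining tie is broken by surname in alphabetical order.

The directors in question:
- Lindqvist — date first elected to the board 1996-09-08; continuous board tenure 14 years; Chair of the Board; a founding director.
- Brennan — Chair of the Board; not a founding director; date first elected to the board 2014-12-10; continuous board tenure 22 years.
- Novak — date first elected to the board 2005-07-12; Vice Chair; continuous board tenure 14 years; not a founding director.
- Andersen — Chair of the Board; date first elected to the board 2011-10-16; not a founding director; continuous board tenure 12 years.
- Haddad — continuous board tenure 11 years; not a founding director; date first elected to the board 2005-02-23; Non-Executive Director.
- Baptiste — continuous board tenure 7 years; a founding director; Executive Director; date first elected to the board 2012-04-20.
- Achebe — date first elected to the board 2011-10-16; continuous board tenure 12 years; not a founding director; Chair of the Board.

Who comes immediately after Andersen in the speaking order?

By board role: Lindqvist, Brennan, Achebe and Andersen (Chair of the Board); then Novak (Vice Chair); then Baptiste (Executive Director); then Haddad (Non-Executive Director).
Among Lindqvist, Brennan, Achebe and Andersen, a founding director before not a founding director: Lindqvist (a founding director) before Brennan, Achebe and Andersen (not a founding director).
Among Brennan, Achebe and Andersen, by continuous board tenure (higher first): Brennan (22 years) before Achebe and Andersen (12 years).
Achebe and Andersen both have date first elected to the board 2011-10-16, so the next rule applies.
Among Achebe and Andersen, alphabetically by surname: Achebe before Andersen.
Order: Lindqvist, Brennan, Achebe, Andersen, Novak, Baptiste, Haddad.

Novak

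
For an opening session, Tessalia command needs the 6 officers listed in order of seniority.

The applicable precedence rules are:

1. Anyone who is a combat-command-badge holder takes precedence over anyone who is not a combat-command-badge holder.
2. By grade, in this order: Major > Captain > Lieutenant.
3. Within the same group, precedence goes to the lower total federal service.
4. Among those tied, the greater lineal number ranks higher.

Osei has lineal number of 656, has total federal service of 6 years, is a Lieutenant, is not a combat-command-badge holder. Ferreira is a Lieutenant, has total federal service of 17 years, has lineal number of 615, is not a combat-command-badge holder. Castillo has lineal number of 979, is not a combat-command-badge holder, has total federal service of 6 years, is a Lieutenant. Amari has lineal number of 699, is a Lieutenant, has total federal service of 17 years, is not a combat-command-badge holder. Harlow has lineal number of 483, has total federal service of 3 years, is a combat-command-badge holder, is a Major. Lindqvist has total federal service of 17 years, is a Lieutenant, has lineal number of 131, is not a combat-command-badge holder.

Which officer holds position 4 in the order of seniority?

By the first rule: Harlow (a combat-command-badge holder); then Castillo, Osei, Amari, Ferreira and Lindqvist (each not a combat-command-badge holder).
Castillo, Osei, Amari, Ferreira and Lindqvist are each Lieutenant, so the next rule applies.
Among Castillo, Osei, Amari, Ferreira and Lindqvist, by total federal service (lower first): Castillo and Osei (6 years) before Amari, Ferreira and Lindqvist (17 years).
Among Castillo and Osei, by lineal number (higher first): Castillo (979) before Osei (656).
Among Amari, Ferreira and Lindqvist, by lineal number (higher first): Amari (699) before Ferreira (615) before Lindqvist (131).
Order: Harlow, Castillo, Osei, Amari, Ferreira, Lindqvist.

Amari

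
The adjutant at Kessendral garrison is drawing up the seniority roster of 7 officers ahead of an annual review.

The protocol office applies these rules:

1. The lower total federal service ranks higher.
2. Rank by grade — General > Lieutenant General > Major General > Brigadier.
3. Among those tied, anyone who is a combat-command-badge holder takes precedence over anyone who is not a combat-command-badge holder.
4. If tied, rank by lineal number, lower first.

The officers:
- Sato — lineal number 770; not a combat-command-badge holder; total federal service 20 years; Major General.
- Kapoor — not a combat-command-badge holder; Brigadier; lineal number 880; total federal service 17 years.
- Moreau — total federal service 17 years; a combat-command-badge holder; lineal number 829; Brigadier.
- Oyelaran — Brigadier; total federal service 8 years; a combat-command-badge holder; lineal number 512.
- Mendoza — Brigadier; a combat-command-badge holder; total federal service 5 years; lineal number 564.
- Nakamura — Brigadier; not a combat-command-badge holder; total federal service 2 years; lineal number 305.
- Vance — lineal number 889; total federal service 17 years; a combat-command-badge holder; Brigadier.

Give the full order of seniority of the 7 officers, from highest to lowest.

Nakamura, Mendoza, Oyelaran, Moreau, Vance, Kapoor, Sato

By total federal service (lower first): Nakamura (2 years); then Mendoza (5 years); then Oyelaran (8 years); then Moreau, Vance and Kapoor (each 17 years); then Sato (20 years).
Moreau, Vance and Kapoor are each Brigadier, so the next rule applies.
Among Moreau, Vance and Kapoor, a combat-command-badge holder before not a combat-command-badge holder: Moreau and Vance (a combat-command-badge holder) before Kapoor (not a combat-command-badge holder).
Among Moreau and Vance, by lineal number (lower first): Moreau (829) before Vance (889).
Full order: Nakamura, Mendoza, Oyelaran, Moreau, Vance, Kapoor, Sato.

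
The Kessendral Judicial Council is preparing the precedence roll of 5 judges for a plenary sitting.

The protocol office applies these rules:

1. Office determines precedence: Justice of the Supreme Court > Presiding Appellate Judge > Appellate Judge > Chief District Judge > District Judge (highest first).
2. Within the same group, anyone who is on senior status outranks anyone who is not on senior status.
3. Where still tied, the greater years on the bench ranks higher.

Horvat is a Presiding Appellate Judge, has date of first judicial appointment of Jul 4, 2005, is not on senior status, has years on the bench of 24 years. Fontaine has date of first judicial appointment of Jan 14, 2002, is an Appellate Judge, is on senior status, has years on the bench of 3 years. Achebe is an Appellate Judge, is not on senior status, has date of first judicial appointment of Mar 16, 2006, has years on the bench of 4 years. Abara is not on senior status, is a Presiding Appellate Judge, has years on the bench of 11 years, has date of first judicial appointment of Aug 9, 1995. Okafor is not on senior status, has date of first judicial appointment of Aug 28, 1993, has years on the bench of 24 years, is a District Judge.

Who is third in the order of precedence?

By office: Horvat and Abara (Presiding Appellate Judge); then Fontaine and Achebe (Appellate Judge); then Okafor (District Judge).
Horvat and Abara are each not on senior status, so the next rule applies.
Among Horvat and Abara, by years on the bench (higher first): Horvat (24 years) before Abara (11 years).
Among Fontaine and Achebe, on senior status before not on senior status: Fontaine (on senior status) before Achebe (not on senior status).
Order: Horvat, Abara, Fontaine, Achebe, Okafor.

Fontaine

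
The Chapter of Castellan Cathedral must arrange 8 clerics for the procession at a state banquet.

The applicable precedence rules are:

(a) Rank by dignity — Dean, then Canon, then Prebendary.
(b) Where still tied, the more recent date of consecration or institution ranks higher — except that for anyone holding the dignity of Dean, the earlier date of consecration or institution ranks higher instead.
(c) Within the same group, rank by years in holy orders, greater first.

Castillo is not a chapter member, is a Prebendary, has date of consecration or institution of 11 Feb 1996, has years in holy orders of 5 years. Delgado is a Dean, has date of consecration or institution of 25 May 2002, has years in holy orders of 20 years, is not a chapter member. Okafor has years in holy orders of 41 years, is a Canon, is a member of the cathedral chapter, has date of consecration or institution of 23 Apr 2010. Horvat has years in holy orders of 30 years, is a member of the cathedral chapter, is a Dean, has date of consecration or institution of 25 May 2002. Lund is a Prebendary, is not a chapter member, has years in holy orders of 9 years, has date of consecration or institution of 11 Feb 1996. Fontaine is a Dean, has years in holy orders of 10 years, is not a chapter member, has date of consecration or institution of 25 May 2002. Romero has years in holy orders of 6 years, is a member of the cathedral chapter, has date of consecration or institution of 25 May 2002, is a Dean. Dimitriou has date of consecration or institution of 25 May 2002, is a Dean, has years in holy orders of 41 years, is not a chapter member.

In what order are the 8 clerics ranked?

By dignity: Dimitriou, Horvat, Delgado, Fontaine and Romero (Dean); then Okafor (Canon); then Lund and Castillo (Prebendary).
Dimitriou, Horvat, Delgado, Fontaine and Romero all have date of consecration or institution 25 May 2002, so the next rule applies.
Among Dimitriou, Horvat, Delgado, Fontaine and Romero, by years in holy orders (higher first): Dimitriou (41 years) before Horvat (30 years) before Delgado (20 years) before Fontaine (10 years) before Romero (6 years).
Lund and Castillo both have date of consecration or institution 11 Feb 1996, so the next rule applies.
Among Lund and Castillo, by years in holy orders (higher first): Lund (9 years) before Castillo (5 years).
Full order: Dimitriou, Horvat, Delgado, Fontaine, Romero, Okafor, Lund, Castillo.

Dimitriou, Horvat, Delgado, Fontaine, Romero, Okafor, Lund, Castillo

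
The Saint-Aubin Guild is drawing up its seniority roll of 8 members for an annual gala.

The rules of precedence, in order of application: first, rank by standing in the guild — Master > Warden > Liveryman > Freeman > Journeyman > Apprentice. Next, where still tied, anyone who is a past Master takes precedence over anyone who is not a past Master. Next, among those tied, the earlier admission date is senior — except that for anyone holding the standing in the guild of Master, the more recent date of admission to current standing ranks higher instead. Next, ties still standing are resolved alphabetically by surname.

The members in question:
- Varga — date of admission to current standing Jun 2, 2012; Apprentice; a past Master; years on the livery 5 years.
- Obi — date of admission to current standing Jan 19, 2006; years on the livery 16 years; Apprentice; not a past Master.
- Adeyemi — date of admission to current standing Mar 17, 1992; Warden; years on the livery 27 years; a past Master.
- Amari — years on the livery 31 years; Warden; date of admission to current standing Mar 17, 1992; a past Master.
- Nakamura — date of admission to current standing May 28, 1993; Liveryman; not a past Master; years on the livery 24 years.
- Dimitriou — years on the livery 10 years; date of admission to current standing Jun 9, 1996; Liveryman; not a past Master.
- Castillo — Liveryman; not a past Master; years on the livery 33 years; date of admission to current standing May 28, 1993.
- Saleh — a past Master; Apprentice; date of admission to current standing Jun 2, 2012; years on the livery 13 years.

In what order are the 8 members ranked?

Adeyemi, Amari, Castillo, Nakamura, Dimitriou, Saleh, Varga, Obi

By standing in the guild: Adeyemi and Amari (Warden); then Castillo, Nakamura and Dimitriou (Liveryman); then Saleh, Varga and Obi (Apprentice).
Adeyemi and Amari are each a past Master, so the next rule applies.
Adeyemi and Amari both have date of admission to current standing Mar 17, 1992, so the next rule applies.
Among Adeyemi and Amari, alphabetically by surname: Adeyemi before Amari.
Castillo, Nakamura and Dimitriou are each not a past Master, so the next rule applies.
Among Castillo, Nakamura and Dimitriou, by date of admission to current standing (earlier first): Castillo and Nakamura (May 28, 1993) before Dimitriou (Jun 9, 1996).
Among Castillo and Nakamura, alphabetically by surname: Castillo before Nakamura.
Among Saleh, Varga and Obi, a past Master before not a past Master: Saleh and Varga (a past Master) before Obi (not a past Master).
Saleh and Varga both have date of admission to current standing Jun 2, 2012, so the next rule applies.
Among Saleh and Varga, alphabetically by surname: Saleh before Varga.
Full order: Adeyemi, Amari, Castillo, Nakamura, Dimitriou, Saleh, Varga, Obi.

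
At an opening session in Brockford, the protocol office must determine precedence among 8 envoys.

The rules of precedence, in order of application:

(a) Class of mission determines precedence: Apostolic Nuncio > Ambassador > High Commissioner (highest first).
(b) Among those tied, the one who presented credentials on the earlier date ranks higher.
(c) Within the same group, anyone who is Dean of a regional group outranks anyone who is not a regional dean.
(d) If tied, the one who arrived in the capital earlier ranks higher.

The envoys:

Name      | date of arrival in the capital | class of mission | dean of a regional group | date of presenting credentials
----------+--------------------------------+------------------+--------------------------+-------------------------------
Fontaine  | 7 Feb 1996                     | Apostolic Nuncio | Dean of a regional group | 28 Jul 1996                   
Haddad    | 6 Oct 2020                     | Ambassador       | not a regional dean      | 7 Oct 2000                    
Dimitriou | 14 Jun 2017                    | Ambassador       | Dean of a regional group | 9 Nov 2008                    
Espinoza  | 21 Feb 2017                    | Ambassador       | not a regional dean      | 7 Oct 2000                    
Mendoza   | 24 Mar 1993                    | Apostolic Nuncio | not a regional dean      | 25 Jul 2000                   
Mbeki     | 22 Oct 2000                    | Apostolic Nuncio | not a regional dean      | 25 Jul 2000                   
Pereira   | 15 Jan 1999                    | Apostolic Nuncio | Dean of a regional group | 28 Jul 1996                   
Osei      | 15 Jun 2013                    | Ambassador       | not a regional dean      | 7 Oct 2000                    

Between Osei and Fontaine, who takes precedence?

Fontaine

By class of mission: Fontaine, Pereira, Mendoza and Mbeki (Apostolic Nuncio); then Osei, Espinoza, Haddad and Dimitriou (Ambassador).
Among Fontaine, Pereira, Mendoza and Mbeki, by date of presenting credentials (earlier first): Fontaine and Pereira (28 Jul 1996) before Mendoza and Mbeki (25 Jul 2000).
Fontaine and Pereira are each Dean of a regional group, so the next rule applies.
Among Fontaine and Pereira, by date of arrival in the capital (earlier first): Fontaine (7 Feb 1996) before Pereira (15 Jan 1999).
Mendoza and Mbeki are each not a regional dean, so the next rule applies.
Among Mendoza and Mbeki, by date of arrival in the capital (earlier first): Mendoza (24 Mar 1993) before Mbeki (22 Oct 2000).
Among Osei, Espinoza, Haddad and Dimitriou, by date of presenting credentials (earlier first): Osei, Espinoza and Haddad (7 Oct 2000) before Dimitriou (9 Nov 2008).
Osei, Espinoza and Haddad are each not a regional dean, so the next rule applies.
Among Osei, Espinoza and Haddad, by date of arrival in the capital (earlier first): Osei (15 Jun 2013) before Espinoza (21 Feb 2017) before Haddad (6 Oct 2020).
So Fontaine takes precedence.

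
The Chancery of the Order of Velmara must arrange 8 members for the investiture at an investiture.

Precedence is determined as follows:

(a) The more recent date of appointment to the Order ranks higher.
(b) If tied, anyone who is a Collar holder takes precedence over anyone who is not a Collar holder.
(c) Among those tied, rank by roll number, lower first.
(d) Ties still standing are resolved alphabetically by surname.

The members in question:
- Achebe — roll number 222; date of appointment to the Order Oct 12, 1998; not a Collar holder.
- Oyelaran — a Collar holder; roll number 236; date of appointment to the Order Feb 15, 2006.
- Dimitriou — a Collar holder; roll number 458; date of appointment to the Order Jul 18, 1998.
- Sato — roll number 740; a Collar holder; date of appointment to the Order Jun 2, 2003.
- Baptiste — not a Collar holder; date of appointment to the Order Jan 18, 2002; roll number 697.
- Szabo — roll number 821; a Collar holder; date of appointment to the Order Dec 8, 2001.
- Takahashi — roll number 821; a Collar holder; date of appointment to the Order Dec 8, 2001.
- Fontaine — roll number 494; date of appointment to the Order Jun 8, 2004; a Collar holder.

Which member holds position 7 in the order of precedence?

Achebe

By date of appointment to the Order (later first): Oyelaran (Feb 15, 2006); then Fontaine (Jun 8, 2004); then Sato (Jun 2, 2003); then Baptiste (Jan 18, 2002); then Szabo and Takahashi (both Dec 8, 2001); then Achebe (Oct 12, 1998); then Dimitriou (Jul 18, 1998).
Szabo and Takahashi are each a Collar holder, so the next rule applies.
Szabo and Takahashi both have roll number 821, so the next rule applies.
Among Szabo and Takahashi, alphabetically by surname: Szabo before Takahashi.
Order: Oyelaran, Fontaine, Sato, Baptiste, Szabo, Takahashi, Achebe, Dimitriou.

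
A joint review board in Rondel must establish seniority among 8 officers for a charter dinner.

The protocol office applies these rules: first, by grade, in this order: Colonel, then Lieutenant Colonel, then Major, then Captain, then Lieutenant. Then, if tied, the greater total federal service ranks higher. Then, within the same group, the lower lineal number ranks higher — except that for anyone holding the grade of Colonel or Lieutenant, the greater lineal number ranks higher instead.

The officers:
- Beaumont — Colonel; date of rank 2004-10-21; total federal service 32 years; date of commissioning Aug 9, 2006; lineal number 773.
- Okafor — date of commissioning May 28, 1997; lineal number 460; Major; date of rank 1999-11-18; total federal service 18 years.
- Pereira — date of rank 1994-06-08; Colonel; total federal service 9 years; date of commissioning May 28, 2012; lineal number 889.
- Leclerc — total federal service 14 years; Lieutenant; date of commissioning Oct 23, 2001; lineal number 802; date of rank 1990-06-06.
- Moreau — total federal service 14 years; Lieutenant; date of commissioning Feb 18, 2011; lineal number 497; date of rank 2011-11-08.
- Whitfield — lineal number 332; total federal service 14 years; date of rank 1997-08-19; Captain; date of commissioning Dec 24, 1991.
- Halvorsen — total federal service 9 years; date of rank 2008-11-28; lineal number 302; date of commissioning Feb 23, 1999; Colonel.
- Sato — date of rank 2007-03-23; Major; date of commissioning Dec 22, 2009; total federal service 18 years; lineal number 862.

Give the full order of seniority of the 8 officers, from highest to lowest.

By grade: Beaumont, Pereira and Halvorsen (Colonel); then Okafor and Sato (Major); then Whitfield (Captain); then Leclerc and Moreau (Lieutenant).
Among Beaumont, Pereira and Halvorsen, by total federal service (higher first): Beaumont (32 years) before Pereira and Halvorsen (9 years).
Among Pereira and Halvorsen, by lineal number (higher first) (reversed rule for this group): Pereira (889) before Halvorsen (302).
Okafor and Sato both have total federal service 18 years, so the next rule applies.
Among Okafor and Sato, by lineal number (lower first): Okafor (460) before Sato (862).
Leclerc and Moreau both have total federal service 14 years, so the next rule applies.
Among Leclerc and Moreau, by lineal number (higher first) (reversed rule for this group): Leclerc (802) before Moreau (497).
Full order: Beaumont, Pereira, Halvorsen, Okafor, Sato, Whitfield, Leclerc, Moreau.

Beaumont, Pereira, Halvorsen, Okafor, Sato, Whitfield, Leclerc, Moreau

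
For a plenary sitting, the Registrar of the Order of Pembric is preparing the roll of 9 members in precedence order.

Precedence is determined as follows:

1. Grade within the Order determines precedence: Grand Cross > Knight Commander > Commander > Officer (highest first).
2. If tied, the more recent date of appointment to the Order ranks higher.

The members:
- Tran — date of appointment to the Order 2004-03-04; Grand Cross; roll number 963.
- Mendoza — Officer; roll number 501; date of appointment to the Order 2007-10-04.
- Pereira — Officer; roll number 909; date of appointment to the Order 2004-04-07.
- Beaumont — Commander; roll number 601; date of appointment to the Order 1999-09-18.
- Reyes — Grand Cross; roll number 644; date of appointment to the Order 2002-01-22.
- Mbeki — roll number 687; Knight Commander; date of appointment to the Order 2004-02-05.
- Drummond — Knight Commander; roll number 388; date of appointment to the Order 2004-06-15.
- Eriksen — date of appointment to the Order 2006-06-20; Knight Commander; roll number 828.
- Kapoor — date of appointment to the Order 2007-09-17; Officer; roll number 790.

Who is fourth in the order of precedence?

Drummond

By grade within the Order: Tran and Reyes (Grand Cross); then Eriksen, Drummond and Mbeki (Knight Commander); then Beaumont (Commander); then Mendoza, Kapoor and Pereira (Officer).
Among Tran and Reyes, by date of appointment to the Order (later first): Tran (2004-03-04) before Reyes (2002-01-22).
Among Eriksen, Drummond and Mbeki, by date of appointment to the Order (later first): Eriksen (2006-06-20) before Drummond (2004-06-15) before Mbeki (2004-02-05).
Among Mendoza, Kapoor and Pereira, by date of appointment to the Order (later first): Mendoza (2007-10-04) before Kapoor (2007-09-17) before Pereira (2004-04-07).
Order: Tran, Reyes, Eriksen, Drummond, Mbeki, Beaumont, Mendoza, Kapoor, Pereira.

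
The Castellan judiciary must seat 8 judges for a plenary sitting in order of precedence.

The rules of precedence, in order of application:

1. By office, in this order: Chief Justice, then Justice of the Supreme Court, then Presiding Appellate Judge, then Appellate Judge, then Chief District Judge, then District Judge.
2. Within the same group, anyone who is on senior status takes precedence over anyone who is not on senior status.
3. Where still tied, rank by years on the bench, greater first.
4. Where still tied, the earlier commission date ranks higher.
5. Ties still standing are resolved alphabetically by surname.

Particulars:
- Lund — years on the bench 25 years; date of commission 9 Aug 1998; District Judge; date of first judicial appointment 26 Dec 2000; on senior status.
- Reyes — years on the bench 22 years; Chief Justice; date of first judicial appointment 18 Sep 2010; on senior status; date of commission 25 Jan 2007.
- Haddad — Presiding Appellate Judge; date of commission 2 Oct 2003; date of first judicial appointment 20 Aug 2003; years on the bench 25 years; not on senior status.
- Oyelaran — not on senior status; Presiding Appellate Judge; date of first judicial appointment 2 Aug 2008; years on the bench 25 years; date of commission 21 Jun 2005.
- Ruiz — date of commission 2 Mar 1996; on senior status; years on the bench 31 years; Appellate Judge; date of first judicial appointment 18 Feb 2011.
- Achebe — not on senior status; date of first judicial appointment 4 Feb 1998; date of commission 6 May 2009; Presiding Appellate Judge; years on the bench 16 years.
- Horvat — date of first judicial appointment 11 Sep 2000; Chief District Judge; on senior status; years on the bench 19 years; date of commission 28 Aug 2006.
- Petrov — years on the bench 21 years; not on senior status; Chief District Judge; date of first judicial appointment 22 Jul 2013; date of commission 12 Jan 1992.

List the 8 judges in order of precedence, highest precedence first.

By office: Reyes (Chief Justice); then Haddad, Oyelaran and Achebe (Presiding Appellate Judge); then Ruiz (Appellate Judge); then Horvat and Petrov (Chief District Judge); then Lund (District Judge).
Haddad, Oyelaran and Achebe are each not on senior status, so the next rule applies.
Among Haddad, Oyelaran and Achebe, by years on the bench (higher first): Haddad and Oyelaran (25 years) before Achebe (16 years).
Among Haddad and Oyelaran, by date of commission (earlier first): Haddad (2 Oct 2003) before Oyelaran (21 Jun 2005).
Among Horvat and Petrov, on senior status before not on senior status: Horvat (on senior status) before Petrov (not on senior status).
Full order: Reyes, Haddad, Oyelaran, Achebe, Ruiz, Horvat, Petrov, Lund.

Reyes, Haddad, Oyelaran, Achebe, Ruiz, Horvat, Petrov, Lund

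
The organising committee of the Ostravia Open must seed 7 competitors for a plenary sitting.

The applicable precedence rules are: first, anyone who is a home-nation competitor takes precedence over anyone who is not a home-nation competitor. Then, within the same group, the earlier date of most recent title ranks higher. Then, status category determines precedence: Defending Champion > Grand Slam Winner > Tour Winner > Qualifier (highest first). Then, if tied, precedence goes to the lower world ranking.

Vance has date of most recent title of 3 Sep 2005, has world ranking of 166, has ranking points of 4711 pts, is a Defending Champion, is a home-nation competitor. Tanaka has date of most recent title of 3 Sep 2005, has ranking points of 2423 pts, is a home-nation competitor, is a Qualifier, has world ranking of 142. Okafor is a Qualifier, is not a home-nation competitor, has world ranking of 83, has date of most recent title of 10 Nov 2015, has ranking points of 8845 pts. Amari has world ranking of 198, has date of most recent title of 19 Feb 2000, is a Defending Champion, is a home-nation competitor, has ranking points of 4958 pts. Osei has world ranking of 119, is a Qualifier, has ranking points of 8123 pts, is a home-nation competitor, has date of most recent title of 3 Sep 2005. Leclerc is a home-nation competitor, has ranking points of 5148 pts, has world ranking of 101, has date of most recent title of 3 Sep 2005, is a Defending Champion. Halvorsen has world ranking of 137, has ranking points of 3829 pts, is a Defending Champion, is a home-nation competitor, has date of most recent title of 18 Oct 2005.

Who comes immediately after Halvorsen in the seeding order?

By the first rule: Amari, Leclerc, Vance, Osei, Tanaka and Halvorsen (each a home-nation competitor); then Okafor (not a home-nation competitor).
Among Amari, Leclerc, Vance, Osei, Tanaka and Halvorsen, by date of most recent title (earlier first): Amari (19 Feb 2000) before Leclerc, Vance, Osei and Tanaka (3 Sep 2005) before Halvorsen (18 Oct 2005).
Among Leclerc, Vance, Osei and Tanaka, by status category: Leclerc and Vance (Defending Champion) before Osei and Tanaka (Qualifier).
Among Leclerc and Vance, by world ranking (lower first): Leclerc (101) before Vance (166).
Among Osei and Tanaka, by world ranking (lower first): Osei (119) before Tanaka (142).
Order: Amari, Leclerc, Vance, Osei, Tanaka, Halvorsen, Okafor.

Okafor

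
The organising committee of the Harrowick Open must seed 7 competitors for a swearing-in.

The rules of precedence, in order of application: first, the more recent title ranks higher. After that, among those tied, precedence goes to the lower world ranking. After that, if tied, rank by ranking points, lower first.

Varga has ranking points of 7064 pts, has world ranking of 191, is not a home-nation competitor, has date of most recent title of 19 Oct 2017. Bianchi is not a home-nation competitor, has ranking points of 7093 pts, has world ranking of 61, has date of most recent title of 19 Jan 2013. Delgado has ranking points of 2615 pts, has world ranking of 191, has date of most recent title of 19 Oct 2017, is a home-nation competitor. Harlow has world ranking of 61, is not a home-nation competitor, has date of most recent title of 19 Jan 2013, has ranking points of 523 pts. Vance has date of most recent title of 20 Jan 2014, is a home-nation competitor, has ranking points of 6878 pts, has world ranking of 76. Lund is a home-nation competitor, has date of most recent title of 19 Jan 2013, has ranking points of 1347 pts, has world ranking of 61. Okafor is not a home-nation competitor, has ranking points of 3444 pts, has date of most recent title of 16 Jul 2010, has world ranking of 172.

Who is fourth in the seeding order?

Harlow

By date of most recent title (later first): Delgado and Varga (both 19 Oct 2017); then Vance (20 Jan 2014); then Harlow, Lund and Bianchi (each 19 Jan 2013); then Okafor (16 Jul 2010).
Delgado and Varga both have world ranking 191, so the next rule applies.
Among Delgado and Varga, by ranking points (lower first): Delgado (2615 pts) before Varga (7064 pts).
Harlow, Lund and Bianchi all have world ranking 61, so the next rule applies.
Among Harlow, Lund and Bianchi, by ranking points (lower first): Harlow (523 pts) before Lund (1347 pts) before Bianchi (7093 pts).
Order: Delgado, Varga, Vance, Harlow, Lund, Bianchi, Okafor.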